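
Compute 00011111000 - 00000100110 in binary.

Method 1 - Direct subtraction (column by column from the right: bit − bit − borrow-in; if negative, add 2 and borrow 1 from the next column):
borrow: 00000001100
        00011111000
-       00000100110
-------------------
        00011010010

Method 2 - Add two's complement:
Two's complement of 00000100110: invert → 11111011001, add 1 → 11111011010
  00011111000
+ 11111011010
-------------
 100011010010  (end carry out of the top bit = 1)
Discarding the end carry: 00011010010
Decimal check:
  00011111000 = 128 + 64 + 32 + 16 + 8 = 248
  00000100110 = 32 + 4 + 2 = 38
  248 - 38 = 210, and 00011010010 = 128 + 64 + 16 + 2 = 210 ✓



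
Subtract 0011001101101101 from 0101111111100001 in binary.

Method 1 - Direct subtraction (column by column from the right: bit − bit − borrow-in; if negative, add 2 and borrow 1 from the next column):
borrow: 0100000011111000
        0101111111100001
-       0011001101101101
------------------------
        0010110001110100

Method 2 - Add two's complement:
Two's complement of 0011001101101101: invert → 1100110010010010, add 1 → 1100110010010011
  0101111111100001
+ 1100110010010011
------------------
 10010110001110100  (end carry out of the top bit = 1)
Discarding the end carry: 0010110001110100
Decimal check:
  0101111111100001 = 16384 + 4096 + 2048 + 1024 + 512 + 256 + 128 + 64 + 32 + 1 = 24545
  0011001101101101 = 8192 + 4096 + 512 + 256 + 64 + 32 + 8 + 4 + 1 = 13165
  24545 - 13165 = 11380, and 0010110001110100 = 8192 + 2048 + 1024 + 64 + 32 + 16 + 4 = 11380 ✓



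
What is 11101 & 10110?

AND: 1 only when both bits are 1
  11101
& 10110
-------
  10100
Decimal: 29 & 22 = 20



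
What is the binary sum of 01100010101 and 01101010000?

Add column by column from the right: bit + bit + carry-in; write the sum mod 2, carry 1 when the sum is 2 or 3.
carry:  11000100000
        01100010101
+       01101010000
-------------------
       011001100101
(the carry out of the leftmost column, 0, becomes the leading bit)
Decimal check:
  01100010101 = 512 + 256 + 16 + 4 + 1 = 789
  01101010000 = 512 + 256 + 64 + 16 = 848
  789 + 848 = 1637, and 011001100101 = 1024 + 512 + 64 + 32 + 4 + 1 = 1637 ✓



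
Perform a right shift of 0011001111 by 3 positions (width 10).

Original: 0011001111 (decimal 207)
Shift right by 3 positions
Drop the 3 low bits; fill with zeros on the left
Result: 0000011001 (decimal 25)
Equivalent: 207 >> 3 = 207 ÷ 2^3 = 25



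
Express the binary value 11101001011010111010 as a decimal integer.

Sum of powers of 2 for each 1-bit:
2^1 + 2^3 + 2^4 + 2^5 + 2^7 + 2^9 + 2^10 + 2^12 + 2^15 + 2^17 + 2^18 + 2^19
= 2 + 8 + 16 + 32 + 128 + 512 + 1024 + 4096 + 32768 + 131072 + 262144 + 524288
= 956090



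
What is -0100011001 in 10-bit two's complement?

Original: 0100011001
Step 1 - Invert all bits: 1011100110
Step 2 - Add 1: 1011100111
Verification: 0100011001 + 1011100111 = 10000000000; discarding the end carry (carry out of the top bit) leaves the 10-bit value 0000000000, as required for x + (-x)



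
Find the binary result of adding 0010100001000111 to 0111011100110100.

Add column by column from the right: bit + bit + carry-in; write the sum mod 2, carry 1 when the sum is 2 or 3.
carry:  1100000000001000
        0010100001000111
+       0111011100110100
------------------------
       01001111101111011
(the carry out of the leftmost column, 0, becomes the leading bit)
Decimal check:
  0010100001000111 = 8192 + 2048 + 64 + 4 + 2 + 1 = 10311
  0111011100110100 = 16384 + 8192 + 4096 + 1024 + 512 + 256 + 32 + 16 + 4 = 30516
  10311 + 30516 = 40827, and 01001111101111011 = 32768 + 4096 + 2048 + 1024 + 512 + 256 + 64 + 32 + 16 + 8 + 2 + 1 = 40827 ✓



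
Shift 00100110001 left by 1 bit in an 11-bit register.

Original: 00100110001 (decimal 305)
Shift left by 1 position
Append 1 zero on the right
Result: 01001100010 (decimal 610)
Equivalent: 305 << 1 = 305 × 2^1 = 610



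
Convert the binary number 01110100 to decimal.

Sum of powers of 2 for each 1-bit:
2^2 + 2^4 + 2^5 + 2^6
= 4 + 16 + 32 + 64
= 116



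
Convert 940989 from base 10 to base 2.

Using repeated division by 2:
940989 ÷ 2 = 470494 remainder 1
470494 ÷ 2 = 235247 remainder 0
235247 ÷ 2 = 117623 remainder 1
117623 ÷ 2 = 58811 remainder 1
58811 ÷ 2 = 29405 remainder 1
29405 ÷ 2 = 14702 remainder 1
14702 ÷ 2 = 7351 remainder 0
7351 ÷ 2 = 3675 remainder 1
3675 ÷ 2 = 1837 remainder 1
1837 ÷ 2 = 918 remainder 1
918 ÷ 2 = 459 remainder 0
459 ÷ 2 = 229 remainder 1
229 ÷ 2 = 114 remainder 1
114 ÷ 2 = 57 remainder 0
57 ÷ 2 = 28 remainder 1
28 ÷ 2 = 14 remainder 0
14 ÷ 2 = 7 remainder 0
7 ÷ 2 = 3 remainder 1
3 ÷ 2 = 1 remainder 1
1 ÷ 2 = 0 remainder 1
Reading remainders bottom to top: 11100101101110111101



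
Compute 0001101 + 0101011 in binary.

Add column by column from the right: bit + bit + carry-in; write the sum mod 2, carry 1 when the sum is 2 or 3.
carry:  0011110
        0001101
+       0101011
---------------
       00111000
(the carry out of the leftmost column, 0, becomes the leading bit)
Decimal check:
  0001101 = 8 + 4 + 1 = 13
  0101011 = 32 + 8 + 2 + 1 = 43
  13 + 43 = 56, and 00111000 = 32 + 16 + 8 = 56 ✓



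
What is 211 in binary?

Using repeated division by 2:
211 ÷ 2 = 105 remainder 1
105 ÷ 2 = 52 remainder 1
52 ÷ 2 = 26 remainder 0
26 ÷ 2 = 13 remainder 0
13 ÷ 2 = 6 remainder 1
6 ÷ 2 = 3 remainder 0
3 ÷ 2 = 1 remainder 1
1 ÷ 2 = 0 remainder 1
Reading remainders bottom to top: 11010011



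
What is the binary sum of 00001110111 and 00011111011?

Add column by column from the right: bit + bit + carry-in; write the sum mod 2, carry 1 when the sum is 2 or 3.
carry:  00111111110
        00001110111
+       00011111011
-------------------
       000101110010
(the carry out of the leftmost column, 0, becomes the leading bit)
Decimal check:
  00001110111 = 64 + 32 + 16 + 4 + 2 + 1 = 119
  00011111011 = 128 + 64 + 32 + 16 + 8 + 2 + 1 = 251
  119 + 251 = 370, and 000101110010 = 256 + 64 + 32 + 16 + 2 = 370 ✓



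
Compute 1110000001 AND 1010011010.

AND: 1 only when both bits are 1
  1110000001
& 1010011010
------------
  1010000000
Decimal: 897 & 666 = 640



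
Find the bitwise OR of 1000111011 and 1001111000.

OR: 1 when either bit is 1
  1000111011
| 1001111000
------------
  1001111011
Decimal: 571 | 632 = 635



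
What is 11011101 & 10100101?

AND: 1 only when both bits are 1
  11011101
& 10100101
----------
  10000101
Decimal: 221 & 165 = 133



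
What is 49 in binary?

Using repeated division by 2:
49 ÷ 2 = 24 remainder 1
24 ÷ 2 = 12 remainder 0
12 ÷ 2 = 6 remainder 0
6 ÷ 2 = 3 remainder 0
3 ÷ 2 = 1 remainder 1
1 ÷ 2 = 0 remainder 1
Reading remainders bottom to top: 110001



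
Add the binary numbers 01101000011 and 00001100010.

Add column by column from the right: bit + bit + carry-in; write the sum mod 2, carry 1 when the sum is 2 or 3.
carry:  00010000100
        01101000011
+       00001100010
-------------------
       001110100101
(the carry out of the leftmost column, 0, becomes the leading bit)
Decimal check:
  01101000011 = 512 + 256 + 64 + 2 + 1 = 835
  00001100010 = 64 + 32 + 2 = 98
  835 + 98 = 933, and 001110100101 = 512 + 256 + 128 + 32 + 4 + 1 = 933 ✓



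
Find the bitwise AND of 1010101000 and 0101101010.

AND: 1 only when both bits are 1
  1010101000
& 0101101010
------------
  0000101000
Decimal: 680 & 362 = 40



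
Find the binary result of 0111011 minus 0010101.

Method 1 - Direct subtraction (column by column from the right: bit − bit − borrow-in; if negative, add 2 and borrow 1 from the next column):
borrow: 0001000
        0111011
-       0010101
---------------
        0100110

Method 2 - Add two's complement:
Two's complement of 0010101: invert → 1101010, add 1 → 1101011
  0111011
+ 1101011
---------
 10100110  (end carry out of the top bit = 1)
Discarding the end carry: 0100110
Decimal check:
  0111011 = 32 + 16 + 8 + 2 + 1 = 59
  0010101 = 16 + 4 + 1 = 21
  59 - 21 = 38, and 0100110 = 32 + 4 + 2 = 38 ✓



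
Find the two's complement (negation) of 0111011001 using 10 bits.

Original: 0111011001
Step 1 - Invert all bits: 1000100110
Step 2 - Add 1: 1000100111
Verification: 0111011001 + 1000100111 = 10000000000; discarding the end carry (carry out of the top bit) leaves the 10-bit value 0000000000, as required for x + (-x)



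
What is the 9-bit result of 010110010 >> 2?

Original: 010110010 (decimal 178)
Shift right by 2 positions
Drop the 2 low bits; fill with zeros on the left
Result: 000101100 (decimal 44)
Equivalent: 178 >> 2 = 178 ÷ 2^2 = 44



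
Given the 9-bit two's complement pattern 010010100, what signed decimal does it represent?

Binary: 010010100
Sign bit: 0 (non-negative)
Read directly as an unsigned value:
010010100 = 128 + 16 + 4 = 148
Value: 148



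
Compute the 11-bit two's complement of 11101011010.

Original (sign bit 1, negative): 11101011010
Step 1 - Invert all bits: 00010100101
Step 2 - Add 1: 00010100110
Verification: 11101011010 + 00010100110 = 100000000000; discarding the end carry (carry out of the top bit) leaves the 11-bit value 00000000000, as required for x + (-x)



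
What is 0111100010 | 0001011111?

OR: 1 when either bit is 1
  0111100010
| 0001011111
------------
  0111111111
Decimal: 482 | 95 = 511



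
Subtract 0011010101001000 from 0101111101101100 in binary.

Method 1 - Direct subtraction (column by column from the right: bit − bit − borrow-in; if negative, add 2 and borrow 1 from the next column):
borrow: 0100000000000000
        0101111101101100
-       0011010101001000
------------------------
        0010101000100100

Method 2 - Add two's complement:
Two's complement of 0011010101001000: invert → 1100101010110111, add 1 → 1100101010111000
  0101111101101100
+ 1100101010111000
------------------
 10010101000100100  (end carry out of the top bit = 1)
Discarding the end carry: 0010101000100100
Decimal check:
  0101111101101100 = 16384 + 4096 + 2048 + 1024 + 512 + 256 + 64 + 32 + 8 + 4 = 24428
  0011010101001000 = 8192 + 4096 + 1024 + 256 + 64 + 8 = 13640
  24428 - 13640 = 10788, and 0010101000100100 = 8192 + 2048 + 512 + 32 + 4 = 10788 ✓



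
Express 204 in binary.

Using repeated division by 2:
204 ÷ 2 = 102 remainder 0
102 ÷ 2 = 51 remainder 0
51 ÷ 2 = 25 remainder 1
25 ÷ 2 = 12 remainder 1
12 ÷ 2 = 6 remainder 0
6 ÷ 2 = 3 remainder 0
3 ÷ 2 = 1 remainder 1
1 ÷ 2 = 0 remainder 1
Reading remainders bottom to top: 11001100



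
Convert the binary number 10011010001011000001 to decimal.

Sum of powers of 2 for each 1-bit:
2^0 + 2^6 + 2^7 + 2^9 + 2^13 + 2^15 + 2^16 + 2^19
= 1 + 64 + 128 + 512 + 8192 + 32768 + 65536 + 524288
= 631489



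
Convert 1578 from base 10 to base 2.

Using repeated division by 2:
1578 ÷ 2 = 789 remainder 0
789 ÷ 2 = 394 remainder 1
394 ÷ 2 = 197 remainder 0
197 ÷ 2 = 98 remainder 1
98 ÷ 2 = 49 remainder 0
49 ÷ 2 = 24 remainder 1
24 ÷ 2 = 12 remainder 0
12 ÷ 2 = 6 remainder 0
6 ÷ 2 = 3 remainder 0
3 ÷ 2 = 1 remainder 1
1 ÷ 2 = 0 remainder 1
Reading remainders bottom to top: 11000101010



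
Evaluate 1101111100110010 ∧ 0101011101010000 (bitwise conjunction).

AND: 1 only when both bits are 1
  1101111100110010
& 0101011101010000
------------------
  0101011100010000
Decimal: 57138 & 22352 = 22288



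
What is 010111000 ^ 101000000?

XOR: 1 when bits differ
  010111000
^ 101000000
-----------
  111111000
Decimal: 184 ^ 320 = 504



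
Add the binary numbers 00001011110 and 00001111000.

Add column by column from the right: bit + bit + carry-in; write the sum mod 2, carry 1 when the sum is 2 or 3.
carry:  00011110000
        00001011110
+       00001111000
-------------------
       000011010110
(the carry out of the leftmost column, 0, becomes the leading bit)
Decimal check:
  00001011110 = 64 + 16 + 8 + 4 + 2 = 94
  00001111000 = 64 + 32 + 16 + 8 = 120
  94 + 120 = 214, and 000011010110 = 128 + 64 + 16 + 4 + 2 = 214 ✓



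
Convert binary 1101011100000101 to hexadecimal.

Group into 4-bit nibbles from right:
  1101 = D
  0111 = 7
  0000 = 0
  0101 = 5
Result: D705



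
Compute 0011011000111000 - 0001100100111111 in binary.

Method 1 - Direct subtraction (column by column from the right: bit − bit − borrow-in; if negative, add 2 and borrow 1 from the next column):
borrow: 0011001111111110
        0011011000111000
-       0001100100111111
------------------------
        0001110011111001

Method 2 - Add two's complement:
Two's complement of 0001100100111111: invert → 1110011011000000, add 1 → 1110011011000001
  0011011000111000
+ 1110011011000001
------------------
 10001110011111001  (end carry out of the top bit = 1)
Discarding the end carry: 0001110011111001
Decimal check:
  0011011000111000 = 8192 + 4096 + 1024 + 512 + 32 + 16 + 8 = 13880
  0001100100111111 = 4096 + 2048 + 256 + 32 + 16 + 8 + 4 + 2 + 1 = 6463
  13880 - 6463 = 7417, and 0001110011111001 = 4096 + 2048 + 1024 + 128 + 64 + 32 + 16 + 8 + 1 = 7417 ✓



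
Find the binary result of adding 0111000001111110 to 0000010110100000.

Add column by column from the right: bit + bit + carry-in; write the sum mod 2, carry 1 when the sum is 2 or 3.
carry:  0000001111000000
        0111000001111110
+       0000010110100000
------------------------
       00111011000011110
(the carry out of the leftmost column, 0, becomes the leading bit)
Decimal check:
  0111000001111110 = 16384 + 8192 + 4096 + 64 + 32 + 16 + 8 + 4 + 2 = 28798
  0000010110100000 = 1024 + 256 + 128 + 32 = 1440
  28798 + 1440 = 30238, and 00111011000011110 = 16384 + 8192 + 4096 + 1024 + 512 + 16 + 8 + 4 + 2 = 30238 ✓



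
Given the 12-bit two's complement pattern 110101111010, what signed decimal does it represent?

Binary: 110101111010
Sign bit: 1 (negative)
Invert: 001010000101
Add 1:  001010000110
Magnitude: 001010000110 = 512 + 128 + 4 + 2 = 646
Value: -646



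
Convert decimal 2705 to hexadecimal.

Using repeated division by 16 (digits 10–15 are A–F):
2705 ÷ 16 = 169 remainder 1
169 ÷ 16 = 10 remainder 9
10 ÷ 16 = 0 remainder 10 (A)
Reading remainders bottom to top: A91



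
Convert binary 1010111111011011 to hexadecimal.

Group into 4-bit nibbles from right:
  1010 = A
  1111 = F
  1101 = D
  1011 = B
Result: AFDB



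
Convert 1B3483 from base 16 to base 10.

Expand by place value (powers of 16):
Digit values: B = 11
1B3483 = 1 × 16^5 + 11 × 16^4 + 3 × 16^3 + 4 × 16^2 + 8 × 16^1 + 3 × 16^0
= 1 × 1048576 + 11 × 65536 + 3 × 4096 + 4 × 256 + 8 × 16 + 3 × 1
= 1048576 + 720896 + 12288 + 1024 + 128 + 3
= 1782915



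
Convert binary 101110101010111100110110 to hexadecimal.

Group into 4-bit nibbles from right:
  1011 = B
  1010 = A
  1010 = A
  1111 = F
  0011 = 3
  0110 = 6
Result: BAAF36



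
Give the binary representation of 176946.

Using repeated division by 2:
176946 ÷ 2 = 88473 remainder 0
88473 ÷ 2 = 44236 remainder 1
44236 ÷ 2 = 22118 remainder 0
22118 ÷ 2 = 11059 remainder 0
11059 ÷ 2 = 5529 remainder 1
5529 ÷ 2 = 2764 remainder 1
2764 ÷ 2 = 1382 remainder 0
1382 ÷ 2 = 691 remainder 0
691 ÷ 2 = 345 remainder 1
345 ÷ 2 = 172 remainder 1
172 ÷ 2 = 86 remainder 0
86 ÷ 2 = 43 remainder 0
43 ÷ 2 = 21 remainder 1
21 ÷ 2 = 10 remainder 1
10 ÷ 2 = 5 remainder 0
5 ÷ 2 = 2 remainder 1
2 ÷ 2 = 1 remainder 0
1 ÷ 2 = 0 remainder 1
Reading remainders bottom to top: 101011001100110010



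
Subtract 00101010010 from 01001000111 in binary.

Method 1 - Direct subtraction (column by column from the right: bit − bit − borrow-in; if negative, add 2 and borrow 1 from the next column):
borrow: 01111100000
        01001000111
-       00101010010
-------------------
        00011110101

Method 2 - Add two's complement:
Two's complement of 00101010010: invert → 11010101101, add 1 → 11010101110
  01001000111
+ 11010101110
-------------
 100011110101  (end carry out of the top bit = 1)
Discarding the end carry: 00011110101
Decimal check:
  01001000111 = 512 + 64 + 4 + 2 + 1 = 583
  00101010010 = 256 + 64 + 16 + 2 = 338
  583 - 338 = 245, and 00011110101 = 128 + 64 + 32 + 16 + 4 + 1 = 245 ✓



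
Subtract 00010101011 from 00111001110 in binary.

Method 1 - Direct subtraction (column by column from the right: bit − bit − borrow-in; if negative, add 2 and borrow 1 from the next column):
borrow: 00001000110
        00111001110
-       00010101011
-------------------
        00100100011

Method 2 - Add two's complement:
Two's complement of 00010101011: invert → 11101010100, add 1 → 11101010101
  00111001110
+ 11101010101
-------------
 100100100011  (end carry out of the top bit = 1)
Discarding the end carry: 00100100011
Decimal check:
  00111001110 = 256 + 128 + 64 + 8 + 4 + 2 = 462
  00010101011 = 128 + 32 + 8 + 2 + 1 = 171
  462 - 171 = 291, and 00100100011 = 256 + 32 + 2 + 1 = 291 ✓



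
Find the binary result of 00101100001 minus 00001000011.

Method 1 - Direct subtraction (column by column from the right: bit − bit − borrow-in; if negative, add 2 and borrow 1 from the next column):
borrow: 00000111100
        00101100001
-       00001000011
-------------------
        00100011110

Method 2 - Add two's complement:
Two's complement of 00001000011: invert → 11110111100, add 1 → 11110111101
  00101100001
+ 11110111101
-------------
 100100011110  (end carry out of the top bit = 1)
Discarding the end carry: 00100011110
Decimal check:
  00101100001 = 256 + 64 + 32 + 1 = 353
  00001000011 = 64 + 2 + 1 = 67
  353 - 67 = 286, and 00100011110 = 256 + 16 + 8 + 4 + 2 = 286 ✓



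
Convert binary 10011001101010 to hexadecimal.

Group into 4-bit nibbles from right:
  0010 = 2
  0110 = 6
  0110 = 6
  1010 = A
Result: 266A



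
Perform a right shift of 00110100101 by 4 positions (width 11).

Original: 00110100101 (decimal 421)
Shift right by 4 positions
Drop the 4 low bits; fill with zeros on the left
Result: 00000011010 (decimal 26)
Equivalent: 421 >> 4 = 421 ÷ 2^4 = 26



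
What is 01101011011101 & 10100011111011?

AND: 1 only when both bits are 1
  01101011011101
& 10100011111011
----------------
  00100011011001
Decimal: 6877 & 10491 = 2265



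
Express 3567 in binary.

Using repeated division by 2:
3567 ÷ 2 = 1783 remainder 1
1783 ÷ 2 = 891 remainder 1
891 ÷ 2 = 445 remainder 1
445 ÷ 2 = 222 remainder 1
222 ÷ 2 = 111 remainder 0
111 ÷ 2 = 55 remainder 1
55 ÷ 2 = 27 remainder 1
27 ÷ 2 = 13 remainder 1
13 ÷ 2 = 6 remainder 1
6 ÷ 2 = 3 remainder 0
3 ÷ 2 = 1 remainder 1
1 ÷ 2 = 0 remainder 1
Reading remainders bottom to top: 110111101111



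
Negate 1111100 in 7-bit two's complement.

Original (sign bit 1, negative): 1111100
Step 1 - Invert all bits: 0000011
Step 2 - Add 1: 0000100
Verification: 1111100 + 0000100 = 10000000; discarding the end carry (carry out of the top bit) leaves the 7-bit value 0000000, as required for x + (-x)



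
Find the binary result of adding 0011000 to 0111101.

Add column by column from the right: bit + bit + carry-in; write the sum mod 2, carry 1 when the sum is 2 or 3.
carry:  1110000
        0011000
+       0111101
---------------
       01010101
(the carry out of the leftmost column, 0, becomes the leading bit)
Decimal check:
  0011000 = 16 + 8 = 24
  0111101 = 32 + 16 + 8 + 4 + 1 = 61
  24 + 61 = 85, and 01010101 = 64 + 16 + 4 + 1 = 85 ✓



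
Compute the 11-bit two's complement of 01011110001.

Original: 01011110001
Step 1 - Invert all bits: 10100001110
Step 2 - Add 1: 10100001111
Verification: 01011110001 + 10100001111 = 100000000000; discarding the end carry (carry out of the top bit) leaves the 11-bit value 00000000000, as required for x + (-x)



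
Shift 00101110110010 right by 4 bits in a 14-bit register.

Original: 00101110110010 (decimal 2994)
Shift right by 4 positions
Drop the 4 low bits; fill with zeros on the left
Result: 00000010111011 (decimal 187)
Equivalent: 2994 >> 4 = 2994 ÷ 2^4 = 187



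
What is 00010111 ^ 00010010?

XOR: 1 when bits differ
  00010111
^ 00010010
----------
  00000101
Decimal: 23 ^ 18 = 5



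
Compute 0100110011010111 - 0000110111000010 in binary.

Method 1 - Direct subtraction (column by column from the right: bit − bit − borrow-in; if negative, add 2 and borrow 1 from the next column):
borrow: 0111111000000000
        0100110011010111
-       0000110111000010
------------------------
        0011111100010101

Method 2 - Add two's complement:
Two's complement of 0000110111000010: invert → 1111001000111101, add 1 → 1111001000111110
  0100110011010111
+ 1111001000111110
------------------
 10011111100010101  (end carry out of the top bit = 1)
Discarding the end carry: 0011111100010101
Decimal check:
  0100110011010111 = 16384 + 2048 + 1024 + 128 + 64 + 16 + 4 + 2 + 1 = 19671
  0000110111000010 = 2048 + 1024 + 256 + 128 + 64 + 2 = 3522
  19671 - 3522 = 16149, and 0011111100010101 = 8192 + 4096 + 2048 + 1024 + 512 + 256 + 16 + 4 + 1 = 16149 ✓



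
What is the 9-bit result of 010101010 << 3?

Original: 010101010 (decimal 170)
Shift left by 3 positions
Append 3 zeros on the right and drop the 3 high bits that overflow the 9-bit width
Result: 101010000 (decimal 336)
Equivalent: 170 << 3 = 170 × 2^3 = 1360, truncated to 9 bits = 336



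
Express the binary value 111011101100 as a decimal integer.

Sum of powers of 2 for each 1-bit:
2^2 + 2^3 + 2^5 + 2^6 + 2^7 + 2^9 + 2^10 + 2^11
= 4 + 8 + 32 + 64 + 128 + 512 + 1024 + 2048
= 3820



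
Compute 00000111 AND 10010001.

AND: 1 only when both bits are 1
  00000111
& 10010001
----------
  00000001
Decimal: 7 & 145 = 1



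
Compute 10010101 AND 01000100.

AND: 1 only when both bits are 1
  10010101
& 01000100
----------
  00000100
Decimal: 149 & 68 = 4



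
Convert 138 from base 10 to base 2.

Using repeated division by 2:
138 ÷ 2 = 69 remainder 0
69 ÷ 2 = 34 remainder 1
34 ÷ 2 = 17 remainder 0
17 ÷ 2 = 8 remainder 1
8 ÷ 2 = 4 remainder 0
4 ÷ 2 = 2 remainder 0
2 ÷ 2 = 1 remainder 0
1 ÷ 2 = 0 remainder 1
Reading remainders bottom to top: 10001010



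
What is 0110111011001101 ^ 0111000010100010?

XOR: 1 when bits differ
  0110111011001101
^ 0111000010100010
------------------
  0001111001101111
Decimal: 28365 ^ 28834 = 7791



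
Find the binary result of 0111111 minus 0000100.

Method 1 - Direct subtraction (column by column from the right: bit − bit − borrow-in; if negative, add 2 and borrow 1 from the next column):
borrow: 0000000
        0111111
-       0000100
---------------
        0111011

Method 2 - Add two's complement:
Two's complement of 0000100: invert → 1111011, add 1 → 1111100
  0111111
+ 1111100
---------
 10111011  (end carry out of the top bit = 1)
Discarding the end carry: 0111011
Decimal check:
  0111111 = 32 + 16 + 8 + 4 + 2 + 1 = 63
  0000100 = 4
  63 - 4 = 59, and 0111011 = 32 + 16 + 8 + 2 + 1 = 59 ✓



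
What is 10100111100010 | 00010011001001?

OR: 1 when either bit is 1
  10100111100010
| 00010011001001
----------------
  10110111101011
Decimal: 10722 | 1225 = 11755



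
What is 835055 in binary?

Using repeated division by 2:
835055 ÷ 2 = 417527 remainder 1
417527 ÷ 2 = 208763 remainder 1
208763 ÷ 2 = 104381 remainder 1
104381 ÷ 2 = 52190 remainder 1
52190 ÷ 2 = 26095 remainder 0
26095 ÷ 2 = 13047 remainder 1
13047 ÷ 2 = 6523 remainder 1
6523 ÷ 2 = 3261 remainder 1
3261 ÷ 2 = 1630 remainder 1
1630 ÷ 2 = 815 remainder 0
815 ÷ 2 = 407 remainder 1
407 ÷ 2 = 203 remainder 1
203 ÷ 2 = 101 remainder 1
101 ÷ 2 = 50 remainder 1
50 ÷ 2 = 25 remainder 0
25 ÷ 2 = 12 remainder 1
12 ÷ 2 = 6 remainder 0
6 ÷ 2 = 3 remainder 0
3 ÷ 2 = 1 remainder 1
1 ÷ 2 = 0 remainder 1
Reading remainders bottom to top: 11001011110111101111



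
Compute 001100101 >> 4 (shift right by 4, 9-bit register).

Original: 001100101 (decimal 101)
Shift right by 4 positions
Drop the 4 low bits; fill with zeros on the left
Result: 000000110 (decimal 6)
Equivalent: 101 >> 4 = 101 ÷ 2^4 = 6



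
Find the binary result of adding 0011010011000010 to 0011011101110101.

Add column by column from the right: bit + bit + carry-in; write the sum mod 2, carry 1 when the sum is 2 or 3.
carry:  0110111110000000
        0011010011000010
+       0011011101110101
------------------------
       00110110000110111
(the carry out of the leftmost column, 0, becomes the leading bit)
Decimal check:
  0011010011000010 = 8192 + 4096 + 1024 + 128 + 64 + 2 = 13506
  0011011101110101 = 8192 + 4096 + 1024 + 512 + 256 + 64 + 32 + 16 + 4 + 1 = 14197
  13506 + 14197 = 27703, and 00110110000110111 = 16384 + 8192 + 2048 + 1024 + 32 + 16 + 4 + 2 + 1 = 27703 ✓



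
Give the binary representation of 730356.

Using repeated division by 2:
730356 ÷ 2 = 365178 remainder 0
365178 ÷ 2 = 182589 remainder 0
182589 ÷ 2 = 91294 remainder 1
91294 ÷ 2 = 45647 remainder 0
45647 ÷ 2 = 22823 remainder 1
22823 ÷ 2 = 11411 remainder 1
11411 ÷ 2 = 5705 remainder 1
5705 ÷ 2 = 2852 remainder 1
2852 ÷ 2 = 1426 remainder 0
1426 ÷ 2 = 713 remainder 0
713 ÷ 2 = 356 remainder 1
356 ÷ 2 = 178 remainder 0
178 ÷ 2 = 89 remainder 0
89 ÷ 2 = 44 remainder 1
44 ÷ 2 = 22 remainder 0
22 ÷ 2 = 11 remainder 0
11 ÷ 2 = 5 remainder 1
5 ÷ 2 = 2 remainder 1
2 ÷ 2 = 1 remainder 0
1 ÷ 2 = 0 remainder 1
Reading remainders bottom to top: 10110010010011110100



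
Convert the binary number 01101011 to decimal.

Sum of powers of 2 for each 1-bit:
2^0 + 2^1 + 2^3 + 2^5 + 2^6
= 1 + 2 + 8 + 32 + 64
= 107



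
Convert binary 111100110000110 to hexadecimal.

Group into 4-bit nibbles from right:
  0111 = 7
  1001 = 9
  1000 = 8
  0110 = 6
Result: 7986



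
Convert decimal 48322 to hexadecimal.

Using repeated division by 16 (digits 10–15 are A–F):
48322 ÷ 16 = 3020 remainder 2
3020 ÷ 16 = 188 remainder 12 (C)
188 ÷ 16 = 11 remainder 12 (C)
11 ÷ 16 = 0 remainder 11 (B)
Reading remainders bottom to top: BCC2



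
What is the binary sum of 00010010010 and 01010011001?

Add column by column from the right: bit + bit + carry-in; write the sum mod 2, carry 1 when the sum is 2 or 3.
carry:  00100100000
        00010010010
+       01010011001
-------------------
       001100101011
(the carry out of the leftmost column, 0, becomes the leading bit)
Decimal check:
  00010010010 = 128 + 16 + 2 = 146
  01010011001 = 512 + 128 + 16 + 8 + 1 = 665
  146 + 665 = 811, and 001100101011 = 512 + 256 + 32 + 8 + 2 + 1 = 811 ✓



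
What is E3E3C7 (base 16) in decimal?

Expand by place value (powers of 16):
Digit values: E = 14, C = 12
E3E3C7 = 14 × 16^5 + 3 × 16^4 + 14 × 16^3 + 3 × 16^2 + 12 × 16^1 + 7 × 16^0
= 14 × 1048576 + 3 × 65536 + 14 × 4096 + 3 × 256 + 12 × 16 + 7 × 1
= 14680064 + 196608 + 57344 + 768 + 192 + 7
= 14934983



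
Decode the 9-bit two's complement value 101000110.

Binary: 101000110
Sign bit: 1 (negative)
Invert: 010111001
Add 1:  010111010
Magnitude: 010111010 = 128 + 32 + 16 + 8 + 2 = 186
Value: -186



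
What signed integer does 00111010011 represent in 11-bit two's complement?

Binary: 00111010011
Sign bit: 0 (non-negative)
Read directly as an unsigned value:
00111010011 = 256 + 128 + 64 + 16 + 2 + 1 = 467
Value: 467



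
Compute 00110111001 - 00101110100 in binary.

Method 1 - Direct subtraction (column by column from the right: bit − bit − borrow-in; if negative, add 2 and borrow 1 from the next column):
borrow: 00010001000
        00110111001
-       00101110100
-------------------
        00001000101

Method 2 - Add two's complement:
Two's complement of 00101110100: invert → 11010001011, add 1 → 11010001100
  00110111001
+ 11010001100
-------------
 100001000101  (end carry out of the top bit = 1)
Discarding the end carry: 00001000101
Decimal check:
  00110111001 = 256 + 128 + 32 + 16 + 8 + 1 = 441
  00101110100 = 256 + 64 + 32 + 16 + 4 = 372
  441 - 372 = 69, and 00001000101 = 64 + 4 + 1 = 69 ✓



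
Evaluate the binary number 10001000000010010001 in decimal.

Sum of powers of 2 for each 1-bit:
2^0 + 2^4 + 2^7 + 2^15 + 2^19
= 1 + 16 + 128 + 32768 + 524288
= 557201



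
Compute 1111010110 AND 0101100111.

AND: 1 only when both bits are 1
  1111010110
& 0101100111
------------
  0101000110
Decimal: 982 & 359 = 326



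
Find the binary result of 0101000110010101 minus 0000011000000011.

Method 1 - Direct subtraction (column by column from the right: bit − bit − borrow-in; if negative, add 2 and borrow 1 from the next column):
borrow: 0001110000000100
        0101000110010101
-       0000011000000011
------------------------
        0100101110010010

Method 2 - Add two's complement:
Two's complement of 0000011000000011: invert → 1111100111111100, add 1 → 1111100111111101
  0101000110010101
+ 1111100111111101
------------------
 10100101110010010  (end carry out of the top bit = 1)
Discarding the end carry: 0100101110010010
Decimal check:
  0101000110010101 = 16384 + 4096 + 256 + 128 + 16 + 4 + 1 = 20885
  0000011000000011 = 1024 + 512 + 2 + 1 = 1539
  20885 - 1539 = 19346, and 0100101110010010 = 16384 + 2048 + 512 + 256 + 128 + 16 + 2 = 19346 ✓



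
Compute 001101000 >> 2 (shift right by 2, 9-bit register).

Original: 001101000 (decimal 104)
Shift right by 2 positions
Drop the 2 low bits; fill with zeros on the left
Result: 000011010 (decimal 26)
Equivalent: 104 >> 2 = 104 ÷ 2^2 = 26



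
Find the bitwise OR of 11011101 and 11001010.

OR: 1 when either bit is 1
  11011101
| 11001010
----------
  11011111
Decimal: 221 | 202 = 223



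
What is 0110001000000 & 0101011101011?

AND: 1 only when both bits are 1
  0110001000000
& 0101011101011
---------------
  0100001000000
Decimal: 3136 & 2795 = 2112



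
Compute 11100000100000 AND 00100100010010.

AND: 1 only when both bits are 1
  11100000100000
& 00100100010010
----------------
  00100000000000
Decimal: 14368 & 2322 = 2048



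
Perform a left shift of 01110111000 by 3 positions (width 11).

Original: 01110111000 (decimal 952)
Shift left by 3 positions
Append 3 zeros on the right and drop the 3 high bits that overflow the 11-bit width
Result: 10111000000 (decimal 1472)
Equivalent: 952 << 3 = 952 × 2^3 = 7616, truncated to 11 bits = 1472



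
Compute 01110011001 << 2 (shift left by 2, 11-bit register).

Original: 01110011001 (decimal 921)
Shift left by 2 positions
Append 2 zeros on the right and drop the 2 high bits that overflow the 11-bit width
Result: 11001100100 (decimal 1636)
Equivalent: 921 << 2 = 921 × 2^2 = 3684, truncated to 11 bits = 1636



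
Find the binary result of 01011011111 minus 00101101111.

Method 1 - Direct subtraction (column by column from the right: bit − bit − borrow-in; if negative, add 2 and borrow 1 from the next column):
borrow: 01011000000
        01011011111
-       00101101111
-------------------
        00101110000

Method 2 - Add two's complement:
Two's complement of 00101101111: invert → 11010010000, add 1 → 11010010001
  01011011111
+ 11010010001
-------------
 100101110000  (end carry out of the top bit = 1)
Discarding the end carry: 00101110000
Decimal check:
  01011011111 = 512 + 128 + 64 + 16 + 8 + 4 + 2 + 1 = 735
  00101101111 = 256 + 64 + 32 + 8 + 4 + 2 + 1 = 367
  735 - 367 = 368, and 00101110000 = 256 + 64 + 32 + 16 = 368 ✓



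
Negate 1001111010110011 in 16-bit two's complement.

Original (sign bit 1, negative): 1001111010110011
Step 1 - Invert all bits: 0110000101001100
Step 2 - Add 1: 0110000101001101
Verification: 1001111010110011 + 0110000101001101 = 10000000000000000; discarding the end carry (carry out of the top bit) leaves the 16-bit value 0000000000000000, as required for x + (-x)



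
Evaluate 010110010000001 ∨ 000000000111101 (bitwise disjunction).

OR: 1 when either bit is 1
  010110010000001
| 000000000111101
-----------------
  010110010111101
Decimal: 11393 | 61 = 11453



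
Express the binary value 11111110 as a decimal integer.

Sum of powers of 2 for each 1-bit:
2^1 + 2^2 + 2^3 + 2^4 + 2^5 + 2^6 + 2^7
= 2 + 4 + 8 + 16 + 32 + 64 + 128
= 254



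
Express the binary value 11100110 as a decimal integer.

Sum of powers of 2 for each 1-bit:
2^1 + 2^2 + 2^5 + 2^6 + 2^7
= 2 + 4 + 32 + 64 + 128
= 230



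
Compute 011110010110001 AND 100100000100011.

AND: 1 only when both bits are 1
  011110010110001
& 100100000100011
-----------------
  000100000100001
Decimal: 15537 & 18467 = 2081



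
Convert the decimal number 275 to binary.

Using repeated division by 2:
275 ÷ 2 = 137 remainder 1
137 ÷ 2 = 68 remainder 1
68 ÷ 2 = 34 remainder 0
34 ÷ 2 = 17 remainder 0
17 ÷ 2 = 8 remainder 1
8 ÷ 2 = 4 remainder 0
4 ÷ 2 = 2 remainder 0
2 ÷ 2 = 1 remainder 0
1 ÷ 2 = 0 remainder 1
Reading remainders bottom to top: 100010011



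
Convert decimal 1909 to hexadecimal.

Using repeated division by 16 (digits 10–15 are A–F):
1909 ÷ 16 = 119 remainder 5
119 ÷ 16 = 7 remainder 7
7 ÷ 16 = 0 remainder 7
Reading remainders bottom to top: 775



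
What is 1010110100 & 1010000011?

AND: 1 only when both bits are 1
  1010110100
& 1010000011
------------
  1010000000
Decimal: 692 & 643 = 640



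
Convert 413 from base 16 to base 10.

Expand by place value (powers of 16):
413 = 4 × 16^2 + 1 × 16^1 + 3 × 16^0
= 4 × 256 + 1 × 16 + 3 × 1
= 1024 + 16 + 3
= 1043



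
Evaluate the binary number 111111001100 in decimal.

Sum of powers of 2 for each 1-bit:
2^2 + 2^3 + 2^6 + 2^7 + 2^8 + 2^9 + 2^10 + 2^11
= 4 + 8 + 64 + 128 + 256 + 512 + 1024 + 2048
= 4044



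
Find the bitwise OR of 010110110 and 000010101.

OR: 1 when either bit is 1
  010110110
| 000010101
-----------
  010110111
Decimal: 182 | 21 = 183



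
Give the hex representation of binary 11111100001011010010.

Group into 4-bit nibbles from right:
  1111 = F
  1100 = C
  0010 = 2
  1101 = D
  0010 = 2
Result: FC2D2



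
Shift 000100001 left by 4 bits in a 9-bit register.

Original: 000100001 (decimal 33)
Shift left by 4 positions
Append 4 zeros on the right and drop the 4 high bits that overflow the 9-bit width
Result: 000010000 (decimal 16)
Equivalent: 33 << 4 = 33 × 2^4 = 528, truncated to 9 bits = 16



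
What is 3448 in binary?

Using repeated division by 2:
3448 ÷ 2 = 1724 remainder 0
1724 ÷ 2 = 862 remainder 0
862 ÷ 2 = 431 remainder 0
431 ÷ 2 = 215 remainder 1
215 ÷ 2 = 107 remainder 1
107 ÷ 2 = 53 remainder 1
53 ÷ 2 = 26 remainder 1
26 ÷ 2 = 13 remainder 0
13 ÷ 2 = 6 remainder 1
6 ÷ 2 = 3 remainder 0
3 ÷ 2 = 1 remainder 1
1 ÷ 2 = 0 remainder 1
Reading remainders bottom to top: 110101111000



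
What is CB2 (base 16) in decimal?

Expand by place value (powers of 16):
Digit values: C = 12, B = 11
CB2 = 12 × 16^2 + 11 × 16^1 + 2 × 16^0
= 12 × 256 + 11 × 16 + 2 × 1
= 3072 + 176 + 2
= 3250



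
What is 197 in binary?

Using repeated division by 2:
197 ÷ 2 = 98 remainder 1
98 ÷ 2 = 49 remainder 0
49 ÷ 2 = 24 remainder 1
24 ÷ 2 = 12 remainder 0
12 ÷ 2 = 6 remainder 0
6 ÷ 2 = 3 remainder 0
3 ÷ 2 = 1 remainder 1
1 ÷ 2 = 0 remainder 1
Reading remainders bottom to top: 11000101



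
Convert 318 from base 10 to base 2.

Using repeated division by 2:
318 ÷ 2 = 159 remainder 0
159 ÷ 2 = 79 remainder 1
79 ÷ 2 = 39 remainder 1
39 ÷ 2 = 19 remainder 1
19 ÷ 2 = 9 remainder 1
9 ÷ 2 = 4 remainder 1
4 ÷ 2 = 2 remainder 0
2 ÷ 2 = 1 remainder 0
1 ÷ 2 = 0 remainder 1
Reading remainders bottom to top: 100111110



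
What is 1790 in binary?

Using repeated division by 2:
1790 ÷ 2 = 895 remainder 0
895 ÷ 2 = 447 remainder 1
447 ÷ 2 = 223 remainder 1
223 ÷ 2 = 111 remainder 1
111 ÷ 2 = 55 remainder 1
55 ÷ 2 = 27 remainder 1
27 ÷ 2 = 13 remainder 1
13 ÷ 2 = 6 remainder 1
6 ÷ 2 = 3 remainder 0
3 ÷ 2 = 1 remainder 1
1 ÷ 2 = 0 remainder 1
Reading remainders bottom to top: 11011111110



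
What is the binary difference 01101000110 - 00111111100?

Method 1 - Direct subtraction (column by column from the right: bit − bit − borrow-in; if negative, add 2 and borrow 1 from the next column):
borrow: 01111110000
        01101000110
-       00111111100
-------------------
        00101001010

Method 2 - Add two's complement:
Two's complement of 00111111100: invert → 11000000011, add 1 → 11000000100
  01101000110
+ 11000000100
-------------
 100101001010  (end carry out of the top bit = 1)
Discarding the end carry: 00101001010
Decimal check:
  01101000110 = 512 + 256 + 64 + 4 + 2 = 838
  00111111100 = 256 + 128 + 64 + 32 + 16 + 8 + 4 = 508
  838 - 508 = 330, and 00101001010 = 256 + 64 + 8 + 2 = 330 ✓



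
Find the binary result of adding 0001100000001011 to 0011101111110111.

Add column by column from the right: bit + bit + carry-in; write the sum mod 2, carry 1 when the sum is 2 or 3.
carry:  0111011111111110
        0001100000001011
+       0011101111110111
------------------------
       00101010000000010
(the carry out of the leftmost column, 0, becomes the leading bit)
Decimal check:
  0001100000001011 = 4096 + 2048 + 8 + 2 + 1 = 6155
  0011101111110111 = 8192 + 4096 + 2048 + 512 + 256 + 128 + 64 + 32 + 16 + 4 + 2 + 1 = 15351
  6155 + 15351 = 21506, and 00101010000000010 = 16384 + 4096 + 1024 + 2 = 21506 ✓



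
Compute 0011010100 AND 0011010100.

AND: 1 only when both bits are 1
  0011010100
& 0011010100
------------
  0011010100
Decimal: 212 & 212 = 212



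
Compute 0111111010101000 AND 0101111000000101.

AND: 1 only when both bits are 1
  0111111010101000
& 0101111000000101
------------------
  0101111000000000
Decimal: 32424 & 24069 = 24064



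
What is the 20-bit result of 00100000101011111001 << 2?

Original: 00100000101011111001 (decimal 133881)
Shift left by 2 positions
Append 2 zeros on the right
Result: 10000010101111100100 (decimal 535524)
Equivalent: 133881 << 2 = 133881 × 2^2 = 535524



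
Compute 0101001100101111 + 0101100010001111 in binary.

Add column by column from the right: bit + bit + carry-in; write the sum mod 2, carry 1 when the sum is 2 or 3.
carry:  1010000000011110
        0101001100101111
+       0101100010001111
------------------------
       01010101110111110
(the carry out of the leftmost column, 0, becomes the leading bit)
Decimal check:
  0101001100101111 = 16384 + 4096 + 512 + 256 + 32 + 8 + 4 + 2 + 1 = 21295
  0101100010001111 = 16384 + 4096 + 2048 + 128 + 8 + 4 + 2 + 1 = 22671
  21295 + 22671 = 43966, and 01010101110111110 = 32768 + 8192 + 2048 + 512 + 256 + 128 + 32 + 16 + 8 + 4 + 2 = 43966 ✓



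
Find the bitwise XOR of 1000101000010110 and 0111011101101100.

XOR: 1 when bits differ
  1000101000010110
^ 0111011101101100
------------------
  1111110101111010
Decimal: 35350 ^ 30572 = 64890



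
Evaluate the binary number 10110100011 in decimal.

Sum of powers of 2 for each 1-bit:
2^0 + 2^1 + 2^5 + 2^7 + 2^8 + 2^10
= 1 + 2 + 32 + 128 + 256 + 1024
= 1443



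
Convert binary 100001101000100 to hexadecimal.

Group into 4-bit nibbles from right:
  0100 = 4
  0011 = 3
  0100 = 4
  0100 = 4
Result: 4344



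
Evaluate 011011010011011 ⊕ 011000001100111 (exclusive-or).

XOR: 1 when bits differ
  011011010011011
^ 011000001100111
-----------------
  000011011111100
Decimal: 13979 ^ 12391 = 1788



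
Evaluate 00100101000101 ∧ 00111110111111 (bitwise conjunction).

AND: 1 only when both bits are 1
  00100101000101
& 00111110111111
----------------
  00100100000101
Decimal: 2373 & 4031 = 2309



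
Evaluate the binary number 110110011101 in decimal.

Sum of powers of 2 for each 1-bit:
2^0 + 2^2 + 2^3 + 2^4 + 2^7 + 2^8 + 2^10 + 2^11
= 1 + 4 + 8 + 16 + 128 + 256 + 1024 + 2048
= 3485



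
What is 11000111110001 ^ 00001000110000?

XOR: 1 when bits differ
  11000111110001
^ 00001000110000
----------------
  11001111000001
Decimal: 12785 ^ 560 = 13249



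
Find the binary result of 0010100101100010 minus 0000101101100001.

Method 1 - Direct subtraction (column by column from the right: bit − bit − borrow-in; if negative, add 2 and borrow 1 from the next column):
borrow: 0011110000000010
        0010100101100010
-       0000101101100001
------------------------
        0001111000000001

Method 2 - Add two's complement:
Two's complement of 0000101101100001: invert → 1111010010011110, add 1 → 1111010010011111
  0010100101100010
+ 1111010010011111
------------------
 10001111000000001  (end carry out of the top bit = 1)
Discarding the end carry: 0001111000000001
Decimal check:
  0010100101100010 = 8192 + 2048 + 256 + 64 + 32 + 2 = 10594
  0000101101100001 = 2048 + 512 + 256 + 64 + 32 + 1 = 2913
  10594 - 2913 = 7681, and 0001111000000001 = 4096 + 2048 + 1024 + 512 + 1 = 7681 ✓

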